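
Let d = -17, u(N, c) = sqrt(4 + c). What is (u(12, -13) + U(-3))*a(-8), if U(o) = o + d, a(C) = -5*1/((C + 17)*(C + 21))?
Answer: 100/117 - 5*I/39 ≈ 0.8547 - 0.12821*I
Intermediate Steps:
a(C) = -5/((17 + C)*(21 + C)) (a(C) = -5*1/((17 + C)*(21 + C)) = -5/((17 + C)*(21 + C)))
U(o) = -17 + o (U(o) = o - 17 = -17 + o)
(u(12, -13) + U(-3))*a(-8) = (sqrt(4 - 13) + (-17 - 3))*(-5/(357 + (-8)**2 + 38*(-8))) = (sqrt(-9) - 20)*(-5/(357 + 64 - 304)) = (3*I - 20)*(-5/117) = (-20 + 3*I)*(-5*1/117) = (-20 + 3*I)*(-5/117) = 100/117 - 5*I/39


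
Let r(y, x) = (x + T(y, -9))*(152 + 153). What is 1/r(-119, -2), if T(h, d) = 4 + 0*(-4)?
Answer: 1/610 ≈ 0.0016393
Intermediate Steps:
T(h, d) = 4 (T(h, d) = 4 + 0 = 4)
r(y, x) = 1220 + 305*x (r(y, x) = (x + 4)*(152 + 153) = (4 + x)*305 = 1220 + 305*x)
1/r(-119, -2) = 1/(1220 + 305*(-2)) = 1/(1220 - 610) = 1/610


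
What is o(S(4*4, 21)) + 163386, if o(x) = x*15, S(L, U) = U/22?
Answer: 3594807/22 ≈ 1.6340e+5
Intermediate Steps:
S(L, U) = U/22 (S(L, U) = U*(1/22) = U/22)
o(x) = 15*x
o(S(4*4, 21)) + 163386 = 15*((1/22)*21) + 163386 = 15*(21/22) + 163386 = 315/22 + 163386 = 3594807/22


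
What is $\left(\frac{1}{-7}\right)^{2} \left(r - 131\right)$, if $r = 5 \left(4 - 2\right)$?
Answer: $- \frac{121}{49} \approx -2.4694$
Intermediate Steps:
$r = 10$ ($r = 5 \cdot 2 = 10$)
$\left(\frac{1}{-7}\right)^{2} \left(r - 131\right) = \left(\frac{1}{-7}\right)^{2} \left(10 - 131\right) = \left(- \frac{1}{7}\right)^{2} \left(-121\right) = \frac{1}{49} \left(-121\right) = - \frac{121}{49}$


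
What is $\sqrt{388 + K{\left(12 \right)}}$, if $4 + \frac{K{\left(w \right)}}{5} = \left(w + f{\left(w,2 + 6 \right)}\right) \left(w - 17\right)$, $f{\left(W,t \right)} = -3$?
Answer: $\sqrt{143} \approx 11.958$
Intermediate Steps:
$K{\left(w \right)} = -20 + 5 \left(-17 + w\right) \left(-3 + w\right)$ ($K{\left(w \right)} = -20 + 5 \left(w - 3\right) \left(w - 17\right) = -20 + 5 \left(-3 + w\right) \left(-17 + w\right) = -20 + 5 \left(-17 + w\right) \left(-3 + w\right)$)
$\sqrt{388 + K{\left(12 \right)}} = \sqrt{388 + \left(235 - 1200 + 5 \cdot 12^{2}\right)} = \sqrt{388 + \left(235 - 1200 + 5 \cdot 144\right)} = \sqrt{388 + \left(235 - 1200 + 720\right)} = \sqrt{388 - 245} = \sqrt{143}$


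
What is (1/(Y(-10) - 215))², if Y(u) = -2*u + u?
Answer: 1/42025 ≈ 2.3795e-5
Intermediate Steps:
Y(u) = -u
(1/(Y(-10) - 215))² = (1/(-1*(-10) - 215))² = (1/(10 - 215))² = (1/(-205))² = (-1/205)² = 1/42025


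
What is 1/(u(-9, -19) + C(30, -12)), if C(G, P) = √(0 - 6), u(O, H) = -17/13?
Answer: -221/1303 - 169*I*√6/1303 ≈ -0.16961 - 0.3177*I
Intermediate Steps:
u(O, H) = -17/13 (u(O, H) = -17*1/13 = -17/13)
C(G, P) = I*√6 (C(G, P) = √(-6) = I*√6)
1/(u(-9, -19) + C(30, -12)) = 1/(-17/13 + I*√6)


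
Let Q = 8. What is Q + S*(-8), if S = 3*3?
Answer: -64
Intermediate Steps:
S = 9
Q + S*(-8) = 8 + 9*(-8) = 8 - 72 = -64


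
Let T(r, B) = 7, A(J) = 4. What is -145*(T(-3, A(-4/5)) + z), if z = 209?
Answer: -31320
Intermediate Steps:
-145*(T(-3, A(-4/5)) + z) = -145*(7 + 209) = -145*216 = -31320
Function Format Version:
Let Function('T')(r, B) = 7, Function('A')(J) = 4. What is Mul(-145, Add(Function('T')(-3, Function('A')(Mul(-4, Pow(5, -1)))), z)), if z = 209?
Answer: -31320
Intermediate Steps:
Mul(-145, Add(Function('T')(-3, Function('A')(Mul(-4, Pow(5, -1)))), z)) = Mul(-145, Add(7, 209)) = Mul(-145, 216) = -31320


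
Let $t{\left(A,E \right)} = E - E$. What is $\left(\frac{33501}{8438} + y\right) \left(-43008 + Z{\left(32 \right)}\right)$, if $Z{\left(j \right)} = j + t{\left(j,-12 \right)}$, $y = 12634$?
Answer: $- \frac{2291462979184}{4219} \approx -5.4313 \cdot 10^{8}$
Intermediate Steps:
$t{\left(A,E \right)} = 0$
$Z{\left(j \right)} = j$ ($Z{\left(j \right)} = j + 0 = j$)
$\left(\frac{33501}{8438} + y\right) \left(-43008 + Z{\left(32 \right)}\right) = \left(\frac{33501}{8438} + 12634\right) \left(-43008 + 32\right) = \left(33501 \cdot \frac{1}{8438} + 12634\right) \left(-42976\right) = \left(\frac{33501}{8438} + 12634\right) \left(-42976\right) = \frac{106639193}{8438} \left(-42976\right) = - \frac{2291462979184}{4219}$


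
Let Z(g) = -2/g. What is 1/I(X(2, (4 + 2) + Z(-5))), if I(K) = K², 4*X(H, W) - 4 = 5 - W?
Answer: 400/169 ≈ 2.3669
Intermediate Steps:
X(H, W) = 9/4 - W/4 (X(H, W) = 1 + (5 - W)/4 = 1 + (5/4 - W/4) = 9/4 - W/4)
1/I(X(2, (4 + 2) + Z(-5))) = 1/((9/4 - ((4 + 2) - 2/(-5))/4)²) = 1/((9/4 - (6 - 2*(-⅕))/4)²) = 1/((9/4 - (6 + ⅖)/4)²) = 1/((9/4 - ¼*32/5)²) = 1/((9/4 - 8/5)²) = 1/((13/20)²) = 1/(169/400) = 400/169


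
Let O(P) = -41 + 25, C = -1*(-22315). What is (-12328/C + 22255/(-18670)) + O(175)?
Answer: -1478544177/83324210 ≈ -17.744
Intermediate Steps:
C = 22315
O(P) = -16
(-12328/C + 22255/(-18670)) + O(175) = (-12328/22315 + 22255/(-18670)) - 16 = (-12328*1/22315 + 22255*(-1/18670)) - 16 = (-12328/22315 - 4451/3734) - 16 = -145356817/83324210 - 16 = -1478544177/83324210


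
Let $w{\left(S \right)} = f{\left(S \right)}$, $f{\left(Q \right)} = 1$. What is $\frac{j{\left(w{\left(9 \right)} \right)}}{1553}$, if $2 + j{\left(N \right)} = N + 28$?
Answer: $\frac{27}{1553} \approx 0.017386$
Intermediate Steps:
$w{\left(S \right)} = 1$
$j{\left(N \right)} = 26 + N$ ($j{\left(N \right)} = -2 + \left(N + 28\right) = -2 + \left(28 + N\right) = 26 + N$)
$\frac{j{\left(w{\left(9 \right)} \right)}}{1553} = \frac{26 + 1}{1553} = 27 \cdot \frac{1}{1553} = \frac{27}{1553}$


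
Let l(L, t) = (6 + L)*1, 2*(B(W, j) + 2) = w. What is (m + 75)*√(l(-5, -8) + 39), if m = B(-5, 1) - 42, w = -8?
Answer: 54*√10 ≈ 170.76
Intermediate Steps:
B(W, j) = -6 (B(W, j) = -2 + (½)*(-8) = -2 - 4 = -6)
l(L, t) = 6 + L
m = -48 (m = -6 - 42 = -48)
(m + 75)*√(l(-5, -8) + 39) = (-48 + 75)*√((6 - 5) + 39) = 27*√(1 + 39) = 27*√40 = 27*(2*√10) = 54*√10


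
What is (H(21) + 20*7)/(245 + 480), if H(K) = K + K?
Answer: 182/725 ≈ 0.25103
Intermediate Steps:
H(K) = 2*K
(H(21) + 20*7)/(245 + 480) = (2*21 + 20*7)/(245 + 480) = (42 + 140)/725 = 182*(1/725) = 182/725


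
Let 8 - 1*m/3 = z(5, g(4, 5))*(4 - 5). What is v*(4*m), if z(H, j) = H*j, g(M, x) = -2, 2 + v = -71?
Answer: 1752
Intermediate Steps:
v = -73 (v = -2 - 71 = -73)
m = -6 (m = 24 - 3*5*(-2)*(4 - 5) = 24 - (-30)*(-1) = 24 - 3*10 = 24 - 30 = -6)
v*(4*m) = -292*(-6) = -73*(-24) = 1752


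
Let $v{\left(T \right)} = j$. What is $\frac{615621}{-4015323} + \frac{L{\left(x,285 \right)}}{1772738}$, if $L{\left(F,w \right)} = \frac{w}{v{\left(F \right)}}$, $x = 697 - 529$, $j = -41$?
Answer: $- \frac{785015240689}{5120048109462} \approx -0.15332$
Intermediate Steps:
$v{\left(T \right)} = -41$
$x = 168$
$L{\left(F,w \right)} = - \frac{w}{41}$ ($L{\left(F,w \right)} = \frac{w}{-41} = w \left(- \frac{1}{41}\right) = - \frac{w}{41}$)
$\frac{615621}{-4015323} + \frac{L{\left(x,285 \right)}}{1772738} = \frac{615621}{-4015323} + \frac{\left(- \frac{1}{41}\right) 285}{1772738} = 615621 \left(- \frac{1}{4015323}\right) - \frac{15}{3825382} = - \frac{205207}{1338441} - \frac{15}{3825382} = - \frac{785015240689}{5120048109462}$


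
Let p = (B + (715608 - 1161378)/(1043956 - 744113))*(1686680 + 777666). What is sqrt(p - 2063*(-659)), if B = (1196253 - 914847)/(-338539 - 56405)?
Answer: I*sqrt(204232405194195769107417)/224282564 ≈ 2015.0*I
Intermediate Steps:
B = -46901/65824 (B = 281406/(-394944) = 281406*(-1/394944) = -46901/65824 ≈ -0.71252)
p = -53482839977412979/9868432816 (p = (-46901/65824 + (715608 - 1161378)/(1043956 - 744113))*(1686680 + 777666) = (-46901/65824 - 445770/299843)*2464346 = -43405301023/19736865632*2464346 = -53482839977412979/9868432816 ≈ -5.4196e+6)
sqrt(p - 2063*(-659)) = sqrt(-53482839977412979/9868432816 - 2063*(-659)) = sqrt(-53482839977412979/9868432816 + 1359517) = sqrt(-40066537800703107/9868432816) = I*sqrt(204232405194195769107417)/224282564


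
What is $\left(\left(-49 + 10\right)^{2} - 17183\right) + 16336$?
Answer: $674$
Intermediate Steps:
$\left(\left(-49 + 10\right)^{2} - 17183\right) + 16336 = \left(\left(-39\right)^{2} - 17183\right) + 16336 = \left(1521 - 17183\right) + 16336 = -15662 + 16336 = 674$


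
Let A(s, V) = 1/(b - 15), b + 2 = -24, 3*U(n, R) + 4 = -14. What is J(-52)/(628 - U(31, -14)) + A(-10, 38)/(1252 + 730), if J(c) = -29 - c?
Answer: 467098/12880027 ≈ 0.036265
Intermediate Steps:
U(n, R) = -6 (U(n, R) = -4/3 + (⅓)*(-14) = -4/3 - 14/3 = -6)
b = -26 (b = -2 - 24 = -26)
A(s, V) = -1/41 (A(s, V) = 1/(-26 - 15) = 1/(-41) = -1/41)
J(-52)/(628 - U(31, -14)) + A(-10, 38)/(1252 + 730) = (-29 - 1*(-52))/(628 - 1*(-6)) - 1/(41*(1252 + 730)) = (-29 + 52)/(628 + 6) - 1/41/1982 = 23/634 - 1/41*1/1982 = 23*(1/634) - 1/81262 = 23/634 - 1/81262 = 467098/12880027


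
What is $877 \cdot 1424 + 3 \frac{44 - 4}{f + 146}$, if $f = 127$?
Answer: $\frac{113645208}{91} \approx 1.2488 \cdot 10^{6}$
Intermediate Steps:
$877 \cdot 1424 + 3 \frac{44 - 4}{f + 146} = 877 \cdot 1424 + 3 \frac{44 - 4}{127 + 146} = 1248848 + 3 \cdot \frac{40}{273} = 1248848 + \frac{40}{91} = \frac{113645208}{91}$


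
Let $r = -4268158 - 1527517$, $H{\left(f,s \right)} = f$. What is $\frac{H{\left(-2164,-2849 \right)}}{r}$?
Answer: $\frac{2164}{5795675} \approx 0.00037338$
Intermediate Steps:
$r = -5795675$ ($r = -4268158 - 1527517 = -5795675$)
$\frac{H{\left(-2164,-2849 \right)}}{r} = - \frac{2164}{-5795675} = \left(-2164\right) \left(- \frac{1}{5795675}\right) = \frac{2164}{5795675}$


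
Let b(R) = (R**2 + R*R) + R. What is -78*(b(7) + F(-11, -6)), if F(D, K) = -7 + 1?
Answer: -7722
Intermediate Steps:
b(R) = R + 2*R**2 (b(R) = (R**2 + R**2) + R = 2*R**2 + R = R + 2*R**2)
F(D, K) = -6
-78*(b(7) + F(-11, -6)) = -78*(7*(1 + 2*7) - 6) = -78*(7*(1 + 14) - 6) = -78*(7*15 - 6) = -78*(105 - 6) = -78*99 = -7722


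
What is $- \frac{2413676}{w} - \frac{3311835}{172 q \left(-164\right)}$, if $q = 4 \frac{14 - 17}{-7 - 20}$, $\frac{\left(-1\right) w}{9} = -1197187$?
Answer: $\frac{320883410569313}{1215729032256} \approx 263.94$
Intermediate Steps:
$w = 10774683$ ($w = \left(-9\right) \left(-1197187\right) = 10774683$)
$q = \frac{4}{9}$ ($q = 4 \left(- \frac{3}{-27}\right) = 4 \left(\left(-3\right) \left(- \frac{1}{27}\right)\right) = 4 \cdot \frac{1}{9} = \frac{4}{9} \approx 0.44444$)
$- \frac{2413676}{w} - \frac{3311835}{172 q \left(-164\right)} = - \frac{2413676}{10774683} - \frac{3311835}{172 \cdot \frac{4}{9} \left(-164\right)} = \left(-2413676\right) \frac{1}{10774683} - \frac{3311835}{\frac{688}{9} \left(-164\right)} = - \frac{2413676}{10774683} - \frac{3311835}{- \frac{112832}{9}} = - \frac{2413676}{10774683} - - \frac{29806515}{112832} = - \frac{2413676}{10774683} + \frac{29806515}{112832} = \frac{320883410569313}{1215729032256}$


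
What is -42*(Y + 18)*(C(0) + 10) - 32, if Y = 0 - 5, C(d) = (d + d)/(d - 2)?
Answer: -5492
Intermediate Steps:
C(d) = 2*d/(-2 + d) (C(d) = (2*d)/(-2 + d) = 2*d/(-2 + d))
Y = -5
-42*(Y + 18)*(C(0) + 10) - 32 = -42*(-5 + 18)*(2*0/(-2 + 0) + 10) - 32 = -546*(2*0/(-2) + 10) - 32 = -546*(2*0*(-½) + 10) - 32 = -546*(0 + 10) - 32 = -546*10 - 32 = -42*130 - 32 = -5460 - 32 = -5492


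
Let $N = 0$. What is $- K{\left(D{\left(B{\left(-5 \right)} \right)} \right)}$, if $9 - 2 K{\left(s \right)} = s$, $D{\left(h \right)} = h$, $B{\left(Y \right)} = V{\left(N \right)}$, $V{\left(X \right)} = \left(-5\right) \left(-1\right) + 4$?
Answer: $0$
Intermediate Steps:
$V{\left(X \right)} = 9$ ($V{\left(X \right)} = 5 + 4 = 9$)
$B{\left(Y \right)} = 9$
$K{\left(s \right)} = \frac{9}{2} - \frac{s}{2}$
$- K{\left(D{\left(B{\left(-5 \right)} \right)} \right)} = - (\frac{9}{2} - \frac{9}{2}) = \left(-1\right) 0 = 0$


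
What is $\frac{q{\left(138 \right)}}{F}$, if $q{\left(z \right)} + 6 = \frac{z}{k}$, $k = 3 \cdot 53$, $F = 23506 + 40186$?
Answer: $- \frac{68}{843919} \approx -8.0576 \cdot 10^{-5}$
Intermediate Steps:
$F = 63692$
$k = 159$
$q{\left(z \right)} = -6 + \frac{z}{159}$
$\frac{q{\left(138 \right)}}{F} = \frac{-6 + \frac{1}{159} \cdot 138}{63692} = \left(-6 + \frac{46}{53}\right) \frac{1}{63692} = \left(- \frac{272}{53}\right) \frac{1}{63692} = - \frac{68}{843919}$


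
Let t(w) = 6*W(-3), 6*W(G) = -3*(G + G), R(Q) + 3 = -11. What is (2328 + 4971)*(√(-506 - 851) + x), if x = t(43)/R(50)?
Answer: -65691/7 + 7299*I*√1357 ≈ -9384.4 + 2.6888e+5*I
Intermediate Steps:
R(Q) = -14 (R(Q) = -3 - 11 = -14)
W(G) = -G (W(G) = (-3*(G + G))/6 = (-6*G)/6 = -G)
t(w) = 18 (t(w) = 6*(-1*(-3)) = 6*3 = 18)
x = -9/7 (x = 18/(-14) = 18*(-1/14) = -9/7 ≈ -1.2857)
(2328 + 4971)*(√(-506 - 851) + x) = (2328 + 4971)*(√(-506 - 851) - 9/7) = 7299*(√(-1357) - 9/7) = 7299*(I*√1357 - 9/7) = 7299*(-9/7 + I*√1357) = -65691/7 + 7299*I*√1357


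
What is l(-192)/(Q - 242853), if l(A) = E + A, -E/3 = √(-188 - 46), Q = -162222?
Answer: 64/135025 + 3*I*√26/135025 ≈ 0.00047399 + 0.00011329*I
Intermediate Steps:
E = -9*I*√26 (E = -3*√(-188 - 46) = -9*I*√26 ≈ -45.891*I)
l(A) = A - 9*I*√26 (l(A) = -9*I*√26 + A = A - 9*I*√26)
l(-192)/(Q - 242853) = (-192 - 9*I*√26)/(-162222 - 242853) = (-192 - 9*I*√26)/(-405075) = (-192 - 9*I*√26)*(-1/405075) = 64/135025 + 3*I*√26/135025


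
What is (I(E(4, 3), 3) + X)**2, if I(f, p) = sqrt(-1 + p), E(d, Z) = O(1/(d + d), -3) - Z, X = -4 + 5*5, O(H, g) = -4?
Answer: (21 + sqrt(2))**2 ≈ 502.40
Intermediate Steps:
X = 21 (X = -4 + 25 = 21)
E(d, Z) = -4 - Z
(I(E(4, 3), 3) + X)**2 = (sqrt(-1 + 3) + 21)**2 = (sqrt(2) + 21)**2 = (21 + sqrt(2))**2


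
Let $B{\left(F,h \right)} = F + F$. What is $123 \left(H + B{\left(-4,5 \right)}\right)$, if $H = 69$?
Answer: $7503$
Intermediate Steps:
$B{\left(F,h \right)} = 2 F$
$123 \left(H + B{\left(-4,5 \right)}\right) = 123 \left(69 + 2 \left(-4\right)\right) = 123 \left(69 - 8\right) = 123 \cdot 61 = 7503$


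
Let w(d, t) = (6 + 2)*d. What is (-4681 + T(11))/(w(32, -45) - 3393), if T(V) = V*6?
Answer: 4615/3137 ≈ 1.4712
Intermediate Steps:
T(V) = 6*V
w(d, t) = 8*d
(-4681 + T(11))/(w(32, -45) - 3393) = (-4681 + 6*11)/(8*32 - 3393) = (-4681 + 66)/(256 - 3393) = -4615/(-3137) = -4615*(-1/3137) = 4615/3137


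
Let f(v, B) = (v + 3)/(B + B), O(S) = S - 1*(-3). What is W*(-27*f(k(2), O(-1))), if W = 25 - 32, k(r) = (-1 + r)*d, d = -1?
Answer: 189/2 ≈ 94.500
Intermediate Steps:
O(S) = 3 + S (O(S) = S + 3 = 3 + S)
k(r) = 1 - r (k(r) = (-1 + r)*(-1) = 1 - r)
f(v, B) = (3 + v)/(2*B) (f(v, B) = (3 + v)/((2*B)) = (3 + v)*(1/(2*B)) = (3 + v)/(2*B))
W = -7
W*(-27*f(k(2), O(-1))) = -(-189)*(3 + (1 - 1*2))/(2*(3 - 1)) = -(-189)*(1/2)*(3 + (1 - 2))/2 = -(-189)*(1/2)*(1/2)*(3 - 1) = -(-189)*(1/2)*(1/2)*2 = -(-189)/2 = -7*(-27/2) = 189/2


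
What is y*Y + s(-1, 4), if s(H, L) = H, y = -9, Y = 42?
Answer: -379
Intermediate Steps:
y*Y + s(-1, 4) = -9*42 - 1 = -378 - 1 = -379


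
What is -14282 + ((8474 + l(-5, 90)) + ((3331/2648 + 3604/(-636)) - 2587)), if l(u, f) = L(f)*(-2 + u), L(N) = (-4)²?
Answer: -67614631/7944 ≈ -8511.4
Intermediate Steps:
L(N) = 16
l(u, f) = -32 + 16*u (l(u, f) = 16*(-2 + u) = -32 + 16*u)
-14282 + ((8474 + l(-5, 90)) + ((3331/2648 + 3604/(-636)) - 2587)) = -14282 + ((8474 + (-32 + 16*(-5))) + ((3331/2648 + 3604/(-636)) - 2587)) = -14282 + ((8474 + (-32 - 80)) + ((3331*(1/2648) + 3604*(-1/636)) - 2587)) = -14282 + ((8474 - 112) + ((3331/2648 - 17/3) - 2587)) = -14282 + (8362 + (-35023/7944 - 2587)) = -14282 + (8362 - 20586151/7944) = -14282 + 45841577/7944 = -67614631/7944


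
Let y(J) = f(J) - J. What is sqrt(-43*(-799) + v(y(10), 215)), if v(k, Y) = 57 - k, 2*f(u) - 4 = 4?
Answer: 2*sqrt(8605) ≈ 185.53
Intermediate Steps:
f(u) = 4 (f(u) = 2 + (1/2)*4 = 2 + 2 = 4)
y(J) = 4 - J
sqrt(-43*(-799) + v(y(10), 215)) = sqrt(-43*(-799) + (57 - (4 - 1*10))) = sqrt(34357 + (57 - (4 - 10))) = sqrt(34357 + (57 - 1*(-6))) = sqrt(34357 + (57 + 6)) = sqrt(34357 + 63) = sqrt(34420) = 2*sqrt(8605)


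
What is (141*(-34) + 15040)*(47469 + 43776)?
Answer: 934896270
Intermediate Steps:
(141*(-34) + 15040)*(47469 + 43776) = (-4794 + 15040)*91245 = 10246*91245 = 934896270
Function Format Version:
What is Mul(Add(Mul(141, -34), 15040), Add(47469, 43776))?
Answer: 934896270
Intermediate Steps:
Mul(Add(Mul(141, -34), 15040), Add(47469, 43776)) = Mul(Add(-4794, 15040), 91245) = Mul(10246, 91245) = 934896270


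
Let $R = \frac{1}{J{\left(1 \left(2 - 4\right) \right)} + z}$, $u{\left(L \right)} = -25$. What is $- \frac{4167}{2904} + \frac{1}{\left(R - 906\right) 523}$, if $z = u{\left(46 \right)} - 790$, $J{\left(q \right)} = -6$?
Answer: $- \frac{540351687397}{376572832328} \approx -1.4349$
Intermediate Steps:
$z = -815$ ($z = -25 - 790 = -815$)
$R = - \frac{1}{821}$ ($R = \frac{1}{-6 - 815} = \frac{1}{-821} = - \frac{1}{821} \approx -0.001218$)
$- \frac{4167}{2904} + \frac{1}{\left(R - 906\right) 523} = - \frac{4167}{2904} + \frac{1}{\left(- \frac{1}{821} - 906\right) 523} = \left(-4167\right) \frac{1}{2904} + \frac{1}{- \frac{743827}{821}} \cdot \frac{1}{523} = - \frac{1389}{968} - \frac{821}{389021521} = - \frac{540351687397}{376572832328}$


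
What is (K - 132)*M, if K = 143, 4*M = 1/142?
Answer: 11/568 ≈ 0.019366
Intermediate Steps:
M = 1/568 (M = (1/4)/142 = (1/4)*(1/142) = 1/568 ≈ 0.0017606)
(K - 132)*M = (143 - 132)*(1/568) = 11*(1/568) = 11/568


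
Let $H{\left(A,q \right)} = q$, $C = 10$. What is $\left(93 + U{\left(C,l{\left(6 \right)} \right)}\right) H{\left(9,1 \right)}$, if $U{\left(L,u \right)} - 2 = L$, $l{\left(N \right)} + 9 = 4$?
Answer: $105$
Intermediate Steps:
$l{\left(N \right)} = -5$ ($l{\left(N \right)} = -9 + 4 = -5$)
$U{\left(L,u \right)} = 2 + L$
$\left(93 + U{\left(C,l{\left(6 \right)} \right)}\right) H{\left(9,1 \right)} = \left(93 + \left(2 + 10\right)\right) 1 = \left(93 + 12\right) 1 = 105 \cdot 1 = 105$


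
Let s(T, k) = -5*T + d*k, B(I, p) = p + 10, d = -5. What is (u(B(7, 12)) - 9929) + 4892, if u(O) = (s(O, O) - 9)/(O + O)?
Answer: -221857/44 ≈ -5042.2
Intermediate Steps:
B(I, p) = 10 + p
s(T, k) = -5*T - 5*k
u(O) = (-9 - 10*O)/(2*O) (u(O) = ((-5*O - 5*O) - 9)/(O + O) = (-10*O - 9)/((2*O)) = (-9 - 10*O)*(1/(2*O)) = (-9 - 10*O)/(2*O))
(u(B(7, 12)) - 9929) + 4892 = ((-5 - 9/(2*(10 + 12))) - 9929) + 4892 = ((-5 - 9/2/22) - 9929) + 4892 = ((-5 - 9/2*1/22) - 9929) + 4892 = ((-5 - 9/44) - 9929) + 4892 = (-229/44 - 9929) + 4892 = -437105/44 + 4892 = -221857/44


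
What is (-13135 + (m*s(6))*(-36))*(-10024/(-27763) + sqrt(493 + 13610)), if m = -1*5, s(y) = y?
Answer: -120839320/27763 - 36165*sqrt(1567) ≈ -1.4360e+6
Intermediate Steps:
m = -5
(-13135 + (m*s(6))*(-36))*(-10024/(-27763) + sqrt(493 + 13610)) = (-13135 - 5*6*(-36))*(-10024/(-27763) + sqrt(493 + 13610)) = (-13135 - 30*(-36))*(-10024*(-1/27763) + sqrt(14103)) = (-13135 + 1080)*(10024/27763 + 3*sqrt(1567)) = -12055*(10024/27763 + 3*sqrt(1567)) = -120839320/27763 - 36165*sqrt(1567)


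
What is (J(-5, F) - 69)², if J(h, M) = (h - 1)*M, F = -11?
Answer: 9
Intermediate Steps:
J(h, M) = M*(-1 + h) (J(h, M) = (-1 + h)*M = M*(-1 + h))
(J(-5, F) - 69)² = (-11*(-1 - 5) - 69)² = (-11*(-6) - 69)² = (66 - 69)² = (-3)² = 9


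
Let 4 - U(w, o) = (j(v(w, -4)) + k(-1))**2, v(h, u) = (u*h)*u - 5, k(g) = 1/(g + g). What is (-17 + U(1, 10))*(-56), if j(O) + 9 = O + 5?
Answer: 3094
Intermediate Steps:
k(g) = 1/(2*g)
v(h, u) = -5 + h*u**2 (v(h, u) = (h*u)*u - 5 = h*u**2 - 5 = -5 + h*u**2)
j(O) = -4 + O (j(O) = -9 + (O + 5) = -9 + (5 + O) = -4 + O)
U(w, o) = 4 - (-19/2 + 16*w)**2 (U(w, o) = 4 - ((-4 + (-5 + w*(-4)**2)) + (1/2)/(-1))**2 = 4 - ((-4 + (-5 + w*16)) + (1/2)*(-1))**2 = 4 - ((-4 + (-5 + 16*w)) - 1/2)**2 = 4 - ((-9 + 16*w) - 1/2)**2 = 4 - (-19/2 + 16*w)**2)
(-17 + U(1, 10))*(-56) = (-17 + (4 - (-19 + 32*1)**2/4))*(-56) = (-17 + (4 - (-19 + 32)**2/4))*(-56) = (-17 + (4 - 1/4*13**2))*(-56) = (-17 + (4 - 1/4*169))*(-56) = (-17 + (4 - 169/4))*(-56) = (-17 - 153/4)*(-56) = -221/4*(-56) = 3094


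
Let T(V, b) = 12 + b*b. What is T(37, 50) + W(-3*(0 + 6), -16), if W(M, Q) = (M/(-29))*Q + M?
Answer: 72038/29 ≈ 2484.1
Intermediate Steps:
T(V, b) = 12 + b²
W(M, Q) = M - M*Q/29 (W(M, Q) = (-M/29)*Q + M = -M*Q/29 + M = M - M*Q/29)
T(37, 50) + W(-3*(0 + 6), -16) = (12 + 50²) + (-3*(0 + 6))*(29 - 1*(-16))/29 = (12 + 2500) + (-3*6)*(29 + 16)/29 = 2512 + (1/29)*(-18)*45 = 2512 - 810/29 = 72038/29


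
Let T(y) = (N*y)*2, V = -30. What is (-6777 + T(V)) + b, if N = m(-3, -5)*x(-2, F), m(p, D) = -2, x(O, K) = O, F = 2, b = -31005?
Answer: -38022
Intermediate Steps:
N = 4 (N = -2*(-2) = 4)
T(y) = 8*y (T(y) = (4*y)*2 = 8*y)
(-6777 + T(V)) + b = (-6777 + 8*(-30)) - 31005 = (-6777 - 240) - 31005 = -7017 - 31005 = -38022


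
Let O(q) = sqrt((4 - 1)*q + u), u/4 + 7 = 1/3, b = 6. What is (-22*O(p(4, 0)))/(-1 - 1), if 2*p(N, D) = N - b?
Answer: 11*I*sqrt(267)/3 ≈ 59.914*I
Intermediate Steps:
p(N, D) = -3 + N/2 (p(N, D) = (N - 1*6)/2 = (N - 6)/2 = (-6 + N)/2 = -3 + N/2)
u = -80/3 (u = -28 + 4/3 = -80/3 ≈ -26.667)
O(q) = sqrt(-80/3 + 3*q) (O(q) = sqrt((4 - 1)*q - 80/3) = sqrt(3*q - 80/3) = sqrt(-80/3 + 3*q))
(-22*O(p(4, 0)))/(-1 - 1) = (-22*sqrt(-240 + 27*(-3 + (1/2)*4))/3)/(-1 - 1) = -22*sqrt(-240 + 27*(-3 + 2))/3/(-2) = -22*sqrt(-240 + 27*(-1))/3*(-1/2) = -22*sqrt(-240 - 27)/3*(-1/2) = -22*sqrt(-267)/3*(-1/2) = -22*I*sqrt(267)/3*(-1/2) = 11*I*sqrt(267)/3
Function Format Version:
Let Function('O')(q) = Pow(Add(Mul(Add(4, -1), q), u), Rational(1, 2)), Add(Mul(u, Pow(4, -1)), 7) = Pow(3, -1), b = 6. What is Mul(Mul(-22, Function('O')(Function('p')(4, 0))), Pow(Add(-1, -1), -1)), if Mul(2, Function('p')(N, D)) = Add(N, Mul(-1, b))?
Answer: Mul(Rational(11, 3), I, Pow(267, Rational(1, 2))) ≈ Mul(59.914, I)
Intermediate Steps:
Function('p')(N, D) = Add(-3, Mul(Rational(1, 2), N)) (Function('p')(N, D) = Mul(Rational(1, 2), Add(N, Mul(-1, 6))) = Mul(Rational(1, 2), Add(N, -6)) = Mul(Rational(1, 2), Add(-6, N)) = Add(-3, Mul(Rational(1, 2), N)))
u = Rational(-80, 3) (u = Add(-28, Mul(4, Pow(3, -1))) = Add(-28, Mul(4, Rational(1, 3))) = Add(-28, Rational(4, 3)) = Rational(-80, 3) ≈ -26.667)
Function('O')(q) = Pow(Add(Rational(-80, 3), Mul(3, q)), Rational(1, 2)) (Function('O')(q) = Pow(Add(Mul(Add(4, -1), q), Rational(-80, 3)), Rational(1, 2)) = Pow(Add(Mul(3, q), Rational(-80, 3)), Rational(1, 2)) = Pow(Add(Rational(-80, 3), Mul(3, q)), Rational(1, 2)))
Mul(Mul(-22, Function('O')(Function('p')(4, 0))), Pow(Add(-1, -1), -1)) = Mul(Mul(-22, Mul(Rational(1, 3), Pow(Add(-240, Mul(27, Add(-3, Mul(Rational(1, 2), 4)))), Rational(1, 2)))), Pow(Add(-1, -1), -1)) = Mul(Mul(-22, Mul(Rational(1, 3), Pow(Add(-240, Mul(27, Add(-3, 2))), Rational(1, 2)))), Pow(-2, -1)) = Mul(Mul(-22, Mul(Rational(1, 3), Pow(Add(-240, Mul(27, -1)), Rational(1, 2)))), Rational(-1, 2)) = Mul(Mul(-22, Mul(Rational(1, 3), Pow(Add(-240, -27), Rational(1, 2)))), Rational(-1, 2)) = Mul(Mul(-22, Mul(Rational(1, 3), Pow(-267, Rational(1, 2)))), Rational(-1, 2)) = Mul(Mul(-22, Mul(Rational(1, 3), Mul(I, Pow(267, Rational(1, 2))))), Rational(-1, 2)) = Mul(Mul(-22, Mul(Rational(1, 3), I, Pow(267, Rational(1, 2)))), Rational(-1, 2)) = Mul(Mul(Rational(-22, 3), I, Pow(267, Rational(1, 2))), Rational(-1, 2)) = Mul(Rational(11, 3), I, Pow(267, Rational(1, 2)))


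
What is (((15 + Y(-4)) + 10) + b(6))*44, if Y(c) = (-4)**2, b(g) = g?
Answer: 2068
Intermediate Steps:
Y(c) = 16
(((15 + Y(-4)) + 10) + b(6))*44 = (((15 + 16) + 10) + 6)*44 = ((31 + 10) + 6)*44 = (41 + 6)*44 = 47*44 = 2068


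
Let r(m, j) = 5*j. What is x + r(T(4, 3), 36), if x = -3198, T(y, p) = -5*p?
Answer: -3018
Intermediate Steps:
x + r(T(4, 3), 36) = -3198 + 5*36 = -3198 + 180 = -3018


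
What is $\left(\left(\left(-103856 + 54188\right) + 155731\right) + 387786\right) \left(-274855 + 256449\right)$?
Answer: $-9089784694$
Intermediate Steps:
$\left(\left(\left(-103856 + 54188\right) + 155731\right) + 387786\right) \left(-274855 + 256449\right) = \left(\left(-49668 + 155731\right) + 387786\right) \left(-18406\right) = \left(106063 + 387786\right) \left(-18406\right) = 493849 \left(-18406\right) = -9089784694$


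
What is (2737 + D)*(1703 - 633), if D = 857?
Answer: 3845580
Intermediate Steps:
(2737 + D)*(1703 - 633) = (2737 + 857)*(1703 - 633) = 3594*1070 = 3845580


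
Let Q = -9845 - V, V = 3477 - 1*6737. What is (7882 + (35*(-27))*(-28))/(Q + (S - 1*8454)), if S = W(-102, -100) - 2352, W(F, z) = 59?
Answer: -2453/1238 ≈ -1.9814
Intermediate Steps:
V = -3260 (V = 3477 - 6737 = -3260)
S = -2293 (S = 59 - 2352 = -2293)
Q = -6585 (Q = -9845 - 1*(-3260) = -9845 + 3260 = -6585)
(7882 + (35*(-27))*(-28))/(Q + (S - 1*8454)) = (7882 + (35*(-27))*(-28))/(-6585 + (-2293 - 1*8454)) = (7882 - 945*(-28))/(-6585 + (-2293 - 8454)) = (7882 + 26460)/(-6585 - 10747) = 34342/(-17332) = 34342*(-1/17332) = -2453/1238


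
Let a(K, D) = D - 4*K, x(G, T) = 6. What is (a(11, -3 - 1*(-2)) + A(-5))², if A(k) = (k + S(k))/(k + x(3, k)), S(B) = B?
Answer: 3025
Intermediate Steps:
A(k) = 2*k/(6 + k) (A(k) = (k + k)/(k + 6) = (2*k)/(6 + k) = 2*k/(6 + k))
(a(11, -3 - 1*(-2)) + A(-5))² = (((-3 - 1*(-2)) - 4*11) + 2*(-5)/(6 - 5))² = (((-3 + 2) - 44) + 2*(-5)/1)² = ((-1 - 44) + 2*(-5)*1)² = (-45 - 10)² = (-55)² = 3025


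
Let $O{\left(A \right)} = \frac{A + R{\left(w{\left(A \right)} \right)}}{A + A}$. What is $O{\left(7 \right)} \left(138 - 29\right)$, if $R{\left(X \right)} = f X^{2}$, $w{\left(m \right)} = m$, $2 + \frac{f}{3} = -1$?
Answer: $-3379$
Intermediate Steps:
$f = -9$ ($f = -6 + 3 \left(-1\right) = -6 - 3 = -9$)
$R{\left(X \right)} = - 9 X^{2}$
$O{\left(A \right)} = \frac{A - 9 A^{2}}{2 A}$ ($O{\left(A \right)} = \frac{A - 9 A^{2}}{A + A} = \frac{A - 9 A^{2}}{2 A}$)
$O{\left(7 \right)} \left(138 - 29\right) = \left(\frac{1}{2} - \frac{63}{2}\right) \left(138 - 29\right) = \left(\frac{1}{2} - \frac{63}{2}\right) 109 = \left(-31\right) 109 = -3379$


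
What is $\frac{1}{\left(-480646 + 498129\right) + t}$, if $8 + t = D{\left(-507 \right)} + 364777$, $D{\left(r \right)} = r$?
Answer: $\frac{1}{381745} \approx 2.6195 \cdot 10^{-6}$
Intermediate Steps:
$t = 364262$ ($t = -8 + \left(-507 + 364777\right) = -8 + 364270 = 364262$)
$\frac{1}{\left(-480646 + 498129\right) + t} = \frac{1}{\left(-480646 + 498129\right) + 364262} = \frac{1}{17483 + 364262} = \frac{1}{381745}$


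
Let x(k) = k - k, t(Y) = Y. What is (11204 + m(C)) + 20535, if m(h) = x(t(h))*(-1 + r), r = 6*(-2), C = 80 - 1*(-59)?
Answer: 31739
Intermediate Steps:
x(k) = 0
C = 139 (C = 80 + 59 = 139)
r = -12
m(h) = 0 (m(h) = 0*(-1 - 12) = 0*(-13) = 0)
(11204 + m(C)) + 20535 = (11204 + 0) + 20535 = 11204 + 20535 = 31739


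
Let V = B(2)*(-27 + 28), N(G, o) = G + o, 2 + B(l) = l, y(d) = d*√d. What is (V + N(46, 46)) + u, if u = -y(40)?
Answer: 92 - 80*√10 ≈ -160.98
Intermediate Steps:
y(d) = d^(3/2)
B(l) = -2 + l
V = 0 (V = (-2 + 2)*(-27 + 28) = 0*1 = 0)
u = -80*√10 (u = -40^(3/2) = -80*√10 ≈ -252.98)
(V + N(46, 46)) + u = (0 + (46 + 46)) - 80*√10 = (0 + 92) - 80*√10 = 92 - 80*√10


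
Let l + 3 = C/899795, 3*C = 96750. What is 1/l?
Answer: -179959/533427 ≈ -0.33736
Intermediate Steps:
C = 32250 (C = (⅓)*96750 = 32250)
l = -533427/179959 (l = -3 + 32250/899795 = -3 + 32250*(1/899795) = -3 + 6450/179959 = -533427/179959 ≈ -2.9642)
1/l = 1/(-533427/179959) = -179959/533427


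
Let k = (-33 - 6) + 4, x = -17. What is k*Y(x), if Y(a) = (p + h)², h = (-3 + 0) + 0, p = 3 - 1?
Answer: -35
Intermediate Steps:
p = 2
h = -3 (h = -3 + 0 = -3)
Y(a) = 1 (Y(a) = (2 - 3)² = (-1)² = 1)
k = -35 (k = -39 + 4 = -35)
k*Y(x) = -35*1 = -35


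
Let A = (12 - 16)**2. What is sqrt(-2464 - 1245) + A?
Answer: 16 + I*sqrt(3709) ≈ 16.0 + 60.902*I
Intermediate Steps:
A = 16 (A = (-4)**2 = 16)
sqrt(-2464 - 1245) + A = sqrt(-2464 - 1245) + 16 = sqrt(-3709) + 16 = I*sqrt(3709) + 16 = 16 + I*sqrt(3709)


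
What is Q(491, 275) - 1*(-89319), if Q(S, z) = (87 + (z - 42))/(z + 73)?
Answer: 7770833/87 ≈ 89320.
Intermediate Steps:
Q(S, z) = (45 + z)/(73 + z) (Q(S, z) = (87 + (-42 + z))/(73 + z) = (45 + z)/(73 + z))
Q(491, 275) - 1*(-89319) = (45 + 275)/(73 + 275) - 1*(-89319) = 320/348 + 89319 = (1/348)*320 + 89319 = 80/87 + 89319 = 7770833/87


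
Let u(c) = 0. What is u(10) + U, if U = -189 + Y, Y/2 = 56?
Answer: -77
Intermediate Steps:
Y = 112 (Y = 2*56 = 112)
U = -77 (U = -189 + 112 = -77)
u(10) + U = 0 - 77 = -77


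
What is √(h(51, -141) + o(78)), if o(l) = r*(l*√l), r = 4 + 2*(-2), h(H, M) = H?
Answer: √51 ≈ 7.1414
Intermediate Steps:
r = 0 (r = 4 - 4 = 0)
o(l) = 0 (o(l) = 0*(l*√l) = 0*l^(3/2) = 0)
√(h(51, -141) + o(78)) = √(51 + 0) = √51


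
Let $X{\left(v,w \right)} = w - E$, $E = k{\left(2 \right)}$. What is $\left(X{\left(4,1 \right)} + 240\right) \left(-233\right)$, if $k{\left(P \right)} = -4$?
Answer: $-57085$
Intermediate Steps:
$E = -4$
$X{\left(v,w \right)} = 4 + w$ ($X{\left(v,w \right)} = w - -4 = w + 4 = 4 + w$)
$\left(X{\left(4,1 \right)} + 240\right) \left(-233\right) = \left(\left(4 + 1\right) + 240\right) \left(-233\right) = \left(5 + 240\right) \left(-233\right) = 245 \left(-233\right) = -57085$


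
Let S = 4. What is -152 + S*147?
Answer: 436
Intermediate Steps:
-152 + S*147 = -152 + 4*147 = -152 + 588 = 436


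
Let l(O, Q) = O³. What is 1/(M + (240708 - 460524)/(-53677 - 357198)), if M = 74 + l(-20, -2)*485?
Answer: -410875/1594164375434 ≈ -2.5774e-7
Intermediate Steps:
M = -3879926 (M = 74 + (-20)³*485 = 74 - 8000*485 = 74 - 3880000 = -3879926)
1/(M + (240708 - 460524)/(-53677 - 357198)) = 1/(-3879926 + (240708 - 460524)/(-53677 - 357198)) = 1/(-3879926 - 219816/(-410875)) = 1/(-3879926 - 219816*(-1/410875)) = 1/(-3879926 + 219816/410875) = 1/(-1594164375434/410875) = -410875/1594164375434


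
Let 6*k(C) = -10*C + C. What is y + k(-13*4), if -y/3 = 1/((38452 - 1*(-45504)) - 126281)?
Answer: 3301353/42325 ≈ 78.000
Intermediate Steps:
y = 3/42325 (y = -3/((38452 - 1*(-45504)) - 126281) = -3/((38452 + 45504) - 126281) = -3/(83956 - 126281) = -3/(-42325) = -3*(-1/42325) = 3/42325 ≈ 7.0880e-5)
k(C) = -3*C/2 (k(C) = (-10*C + C)/6 = (-9*C)/6 = -3*C/2)
y + k(-13*4) = 3/42325 - (-39)*4/2 = 3/42325 - 3/2*(-52) = 3/42325 + 78 = 3301353/42325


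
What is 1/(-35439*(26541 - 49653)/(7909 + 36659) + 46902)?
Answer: 619/40408257 ≈ 1.5319e-5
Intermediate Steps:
1/(-35439*(26541 - 49653)/(7909 + 36659) + 46902) = 1/(-35439/(44568/(-23112)) + 46902) = 1/(-35439/(44568*(-1/23112)) + 46902) = 1/(-35439/(-619/321) + 46902) = 1/(-35439*(-321/619) + 46902) = 1/(11375919/619 + 46902) = 1/(40408257/619) = 619/40408257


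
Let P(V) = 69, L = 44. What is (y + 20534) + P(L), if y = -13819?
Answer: 6784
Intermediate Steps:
(y + 20534) + P(L) = (-13819 + 20534) + 69 = 6715 + 69 = 6784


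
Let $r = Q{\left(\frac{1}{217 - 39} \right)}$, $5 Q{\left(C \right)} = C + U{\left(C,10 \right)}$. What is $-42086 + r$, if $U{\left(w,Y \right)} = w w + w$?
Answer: $- \frac{6667263763}{158420} \approx -42086.0$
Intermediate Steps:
$U{\left(w,Y \right)} = w + w^{2}$ ($U{\left(w,Y \right)} = w^{2} + w = w + w^{2}$)
$Q{\left(C \right)} = \frac{C}{5} + \frac{C \left(1 + C\right)}{5}$ ($Q{\left(C \right)} = \frac{C + C \left(1 + C\right)}{5} = \frac{C}{5} + \frac{C \left(1 + C\right)}{5}$)
$r = \frac{357}{158420}$ ($r = \frac{2 + \frac{1}{217 - 39}}{5 \left(217 - 39\right)} = \frac{2 + \frac{1}{178}}{5 \cdot 178} = \frac{1}{5} \cdot \frac{1}{178} \left(2 + \frac{1}{178}\right) = \frac{1}{5} \cdot \frac{1}{178} \cdot \frac{357}{178} = \frac{357}{158420} \approx 0.0022535$)
$-42086 + r = -42086 + \frac{357}{158420} = - \frac{6667263763}{158420}$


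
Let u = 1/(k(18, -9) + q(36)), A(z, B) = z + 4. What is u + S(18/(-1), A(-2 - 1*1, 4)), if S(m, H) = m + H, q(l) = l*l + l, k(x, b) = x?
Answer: -22949/1350 ≈ -16.999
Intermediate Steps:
q(l) = l + l² (q(l) = l² + l = l + l²)
A(z, B) = 4 + z
S(m, H) = H + m
u = 1/1350 (u = 1/(18 + 36*(1 + 36)) = 1/(18 + 36*37) = 1/(18 + 1332) = 1/1350 ≈ 0.00074074)
u + S(18/(-1), A(-2 - 1*1, 4)) = 1/1350 + ((4 + (-2 - 1*1)) + 18/(-1)) = 1/1350 + ((4 + (-2 - 1)) + 18*(-1)) = 1/1350 + ((4 - 3) - 18) = 1/1350 + (1 - 18) = 1/1350 - 17 = -22949/1350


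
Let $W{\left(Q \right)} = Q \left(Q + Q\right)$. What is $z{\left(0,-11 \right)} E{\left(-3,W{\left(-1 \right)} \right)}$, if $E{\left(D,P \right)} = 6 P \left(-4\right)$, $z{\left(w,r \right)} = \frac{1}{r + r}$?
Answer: $\frac{24}{11} \approx 2.1818$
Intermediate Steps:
$W{\left(Q \right)} = 2 Q^{2}$ ($W{\left(Q \right)} = Q 2 Q = 2 Q^{2}$)
$z{\left(w,r \right)} = \frac{1}{2 r}$
$E{\left(D,P \right)} = - 24 P$
$z{\left(0,-11 \right)} E{\left(-3,W{\left(-1 \right)} \right)} = \frac{1}{2 \left(-11\right)} \left(- 24 \cdot 2 \left(-1\right)^{2}\right) = \frac{1}{2} \left(- \frac{1}{11}\right) \left(- 24 \cdot 2 \cdot 1\right) = - \frac{\left(-24\right) 2}{22} = \left(- \frac{1}{22}\right) \left(-48\right) = \frac{24}{11}$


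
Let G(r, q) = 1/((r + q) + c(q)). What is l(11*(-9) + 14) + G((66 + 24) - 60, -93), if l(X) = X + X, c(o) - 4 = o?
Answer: -25841/152 ≈ -170.01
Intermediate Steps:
c(o) = 4 + o
l(X) = 2*X
G(r, q) = 1/(4 + r + 2*q) (G(r, q) = 1/((r + q) + (4 + q)) = 1/((q + r) + (4 + q)) = 1/(4 + r + 2*q))
l(11*(-9) + 14) + G((66 + 24) - 60, -93) = 2*(11*(-9) + 14) + 1/(4 + ((66 + 24) - 60) + 2*(-93)) = 2*(-99 + 14) + 1/(4 + (90 - 60) - 186) = 2*(-85) + 1/(4 + 30 - 186) = -170 + 1/(-152) = -170 - 1/152 = -25841/152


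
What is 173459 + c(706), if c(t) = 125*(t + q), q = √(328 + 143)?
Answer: 261709 + 125*√471 ≈ 2.6442e+5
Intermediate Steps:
q = √471 ≈ 21.703
c(t) = 125*t + 125*√471 (c(t) = 125*(t + √471) = 125*t + 125*√471)
173459 + c(706) = 173459 + (125*706 + 125*√471) = 173459 + (88250 + 125*√471) = 261709 + 125*√471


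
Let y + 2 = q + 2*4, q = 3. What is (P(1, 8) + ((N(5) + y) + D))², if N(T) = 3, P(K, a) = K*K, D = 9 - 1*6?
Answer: 256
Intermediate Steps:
D = 3 (D = 9 - 6 = 3)
P(K, a) = K²
y = 9 (y = -2 + (3 + 2*4) = -2 + (3 + 8) = -2 + 11 = 9)
(P(1, 8) + ((N(5) + y) + D))² = (1² + ((3 + 9) + 3))² = (1 + (12 + 3))² = (1 + 15)² = 16² = 256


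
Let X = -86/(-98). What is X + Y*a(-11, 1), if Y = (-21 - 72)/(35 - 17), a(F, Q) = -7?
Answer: 10891/294 ≈ 37.044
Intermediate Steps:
X = 43/49 (X = -86*(-1/98) = 43/49 ≈ 0.87755)
Y = -31/6 (Y = -93/18 = -93*1/18 = -31/6 ≈ -5.1667)
X + Y*a(-11, 1) = 43/49 - 31/6*(-7) = 43/49 + 217/6 = 10891/294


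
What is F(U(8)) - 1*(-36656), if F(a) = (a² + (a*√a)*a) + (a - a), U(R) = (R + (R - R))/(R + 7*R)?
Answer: 2345985/64 + √2/256 ≈ 36656.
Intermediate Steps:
U(R) = ⅛ (U(R) = (R + 0)/((8*R)) = R*(1/(8*R)) = ⅛)
F(a) = a² + a^(5/2) (F(a) = (a² + a^(3/2)*a) + 0 = (a² + a^(5/2)) + 0 = a² + a^(5/2))
F(U(8)) - 1*(-36656) = ((⅛)² + (⅛)^(5/2)) - 1*(-36656) = (1/64 + √2/256) + 36656 = 2345985/64 + √2/256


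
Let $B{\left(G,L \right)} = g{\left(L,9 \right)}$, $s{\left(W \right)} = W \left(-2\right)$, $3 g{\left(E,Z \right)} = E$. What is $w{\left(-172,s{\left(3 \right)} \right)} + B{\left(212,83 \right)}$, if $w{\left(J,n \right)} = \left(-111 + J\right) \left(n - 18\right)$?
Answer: $\frac{20459}{3} \approx 6819.7$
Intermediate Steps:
$g{\left(E,Z \right)} = \frac{E}{3}$
$s{\left(W \right)} = - 2 W$
$B{\left(G,L \right)} = \frac{L}{3}$
$w{\left(J,n \right)} = \left(-111 + J\right) \left(-18 + n\right)$
$w{\left(-172,s{\left(3 \right)} \right)} + B{\left(212,83 \right)} = \left(1998 - 111 \left(\left(-2\right) 3\right) - -3096 - 172 \left(\left(-2\right) 3\right)\right) + \frac{1}{3} \cdot 83 = \left(1998 - -666 + 3096 - -1032\right) + \frac{83}{3} = \left(1998 + 666 + 3096 + 1032\right) + \frac{83}{3} = 6792 + \frac{83}{3} = \frac{20459}{3}$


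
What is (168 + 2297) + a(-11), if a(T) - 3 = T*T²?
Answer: 1137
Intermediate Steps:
a(T) = 3 + T³ (a(T) = 3 + T*T² = 3 + T³)
(168 + 2297) + a(-11) = (168 + 2297) + (3 + (-11)³) = 2465 + (3 - 1331) = 2465 - 1328 = 1137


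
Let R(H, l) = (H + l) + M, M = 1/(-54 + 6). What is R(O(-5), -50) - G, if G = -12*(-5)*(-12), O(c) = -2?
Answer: 32063/48 ≈ 667.98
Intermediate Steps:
M = -1/48 (M = 1/(-48) = -1/48 ≈ -0.020833)
R(H, l) = -1/48 + H + l (R(H, l) = (H + l) - 1/48 = -1/48 + H + l)
G = -720 (G = 60*(-12) = -720)
R(O(-5), -50) - G = (-1/48 - 2 - 50) - 1*(-720) = -2497/48 + 720 = 32063/48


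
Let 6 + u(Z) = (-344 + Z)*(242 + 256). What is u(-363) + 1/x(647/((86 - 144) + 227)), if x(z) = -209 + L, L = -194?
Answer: -141893077/403 ≈ -3.5209e+5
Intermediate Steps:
u(Z) = -171318 + 498*Z (u(Z) = -6 + (-344 + Z)*(242 + 256) = -6 + (-344 + Z)*498 = -6 + (-171312 + 498*Z) = -171318 + 498*Z)
x(z) = -403 (x(z) = -209 - 194 = -403)
u(-363) + 1/x(647/((86 - 144) + 227)) = (-171318 + 498*(-363)) + 1/(-403) = (-171318 - 180774) - 1/403 = -352092 - 1/403 = -141893077/403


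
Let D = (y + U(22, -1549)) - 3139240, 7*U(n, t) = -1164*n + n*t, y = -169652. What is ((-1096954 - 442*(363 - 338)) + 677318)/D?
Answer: 1507401/11610965 ≈ 0.12983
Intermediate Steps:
U(n, t) = -1164*n/7 + n*t/7 (U(n, t) = (-1164*n + n*t)/7 = -1164*n/7 + n*t/7)
D = -23221930/7 (D = (-169652 + (⅐)*22*(-1164 - 1549)) - 3139240 = (-169652 + (⅐)*22*(-2713)) - 3139240 = (-169652 - 59686/7) - 3139240 = -1247250/7 - 3139240 = -23221930/7 ≈ -3.3174e+6)
((-1096954 - 442*(363 - 338)) + 677318)/D = ((-1096954 - 442*(363 - 338)) + 677318)/(-23221930/7) = ((-1096954 - 442*25) + 677318)*(-7/23221930) = ((-1096954 - 11050) + 677318)*(-7/23221930) = (-1108004 + 677318)*(-7/23221930) = -430686*(-7/23221930) = 1507401/11610965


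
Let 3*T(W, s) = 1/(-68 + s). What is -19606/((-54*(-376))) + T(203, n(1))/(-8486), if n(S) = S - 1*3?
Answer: -1455793669/1507622760 ≈ -0.96562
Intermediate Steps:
n(S) = -3 + S (n(S) = S - 3 = -3 + S)
T(W, s) = 1/(3*(-68 + s))
-19606/((-54*(-376))) + T(203, n(1))/(-8486) = -19606/((-54*(-376))) + (1/(3*(-68 + (-3 + 1))))/(-8486) = -19606/20304 + (1/(3*(-68 - 2)))*(-1/8486) = -19606*1/20304 + ((1/3)/(-70))*(-1/8486) = -9803/10152 + ((1/3)*(-1/70))*(-1/8486) = -9803/10152 - 1/210*(-1/8486) = -9803/10152 + 1/1782060 = -1455793669/1507622760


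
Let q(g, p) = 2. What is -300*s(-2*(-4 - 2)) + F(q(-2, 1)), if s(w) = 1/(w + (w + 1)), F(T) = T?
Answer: -10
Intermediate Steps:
s(w) = 1/(1 + 2*w) (s(w) = 1/(w + (1 + w)) = 1/(1 + 2*w))
-300*s(-2*(-4 - 2)) + F(q(-2, 1)) = -300/(1 + 2*(-2*(-4 - 2))) + 2 = -300/(1 + 2*(-2*(-6))) + 2 = -300/(1 + 2*12) + 2 = -300/(1 + 24) + 2 = -300/25 + 2 = -300*1/25 + 2 = -12 + 2 = -10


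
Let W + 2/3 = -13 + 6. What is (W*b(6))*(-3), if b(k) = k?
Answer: 138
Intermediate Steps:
W = -23/3 (W = -2/3 + (-13 + 6) = -2/3 - 7 = -23/3 ≈ -7.6667)
(W*b(6))*(-3) = -23/3*6*(-3) = -46*(-3) = 138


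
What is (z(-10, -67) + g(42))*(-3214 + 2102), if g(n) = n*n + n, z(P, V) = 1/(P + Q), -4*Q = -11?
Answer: -58235440/29 ≈ -2.0081e+6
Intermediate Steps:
Q = 11/4 (Q = -¼*(-11) = 11/4 ≈ 2.7500)
z(P, V) = 1/(11/4 + P) (z(P, V) = 1/(P + 11/4) = 1/(11/4 + P))
g(n) = n + n² (g(n) = n² + n = n + n²)
(z(-10, -67) + g(42))*(-3214 + 2102) = (4/(11 + 4*(-10)) + 42*(1 + 42))*(-3214 + 2102) = (4/(11 - 40) + 42*43)*(-1112) = (4/(-29) + 1806)*(-1112) = (4*(-1/29) + 1806)*(-1112) = (-4/29 + 1806)*(-1112) = (52370/29)*(-1112) = -58235440/29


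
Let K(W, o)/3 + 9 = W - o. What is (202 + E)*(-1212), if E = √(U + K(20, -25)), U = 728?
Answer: -244824 - 2424*√209 ≈ -2.7987e+5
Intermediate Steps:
K(W, o) = -27 - 3*o + 3*W (K(W, o) = -27 + 3*(W - o) = -27 + (-3*o + 3*W) = -27 - 3*o + 3*W)
E = 2*√209 (E = √(728 + (-27 - 3*(-25) + 3*20)) = √(728 + (-27 + 75 + 60)) = √(728 + 108) = √836 = 2*√209 ≈ 28.914)
(202 + E)*(-1212) = (202 + 2*√209)*(-1212) = -244824 - 2424*√209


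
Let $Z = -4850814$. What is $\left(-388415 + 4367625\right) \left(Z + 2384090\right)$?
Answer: $-9815612808040$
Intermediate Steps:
$\left(-388415 + 4367625\right) \left(Z + 2384090\right) = \left(-388415 + 4367625\right) \left(-4850814 + 2384090\right) = 3979210 \left(-2466724\right) = -9815612808040$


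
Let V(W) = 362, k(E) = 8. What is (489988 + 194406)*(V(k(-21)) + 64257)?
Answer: 44224855886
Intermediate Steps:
(489988 + 194406)*(V(k(-21)) + 64257) = (489988 + 194406)*(362 + 64257) = 684394*64619 = 44224855886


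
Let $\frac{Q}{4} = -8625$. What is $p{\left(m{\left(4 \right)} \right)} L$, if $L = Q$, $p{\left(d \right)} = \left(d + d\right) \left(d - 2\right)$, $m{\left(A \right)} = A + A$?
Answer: $-3312000$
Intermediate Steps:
$m{\left(A \right)} = 2 A$
$p{\left(d \right)} = 2 d \left(-2 + d\right)$
$Q = -34500$ ($Q = 4 \left(-8625\right) = -34500$)
$L = -34500$
$p{\left(m{\left(4 \right)} \right)} L = 2 \cdot 2 \cdot 4 \left(-2 + 2 \cdot 4\right) \left(-34500\right) = 2 \cdot 8 \left(-2 + 8\right) \left(-34500\right) = 2 \cdot 8 \cdot 6 \left(-34500\right) = 96 \left(-34500\right) = -3312000$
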